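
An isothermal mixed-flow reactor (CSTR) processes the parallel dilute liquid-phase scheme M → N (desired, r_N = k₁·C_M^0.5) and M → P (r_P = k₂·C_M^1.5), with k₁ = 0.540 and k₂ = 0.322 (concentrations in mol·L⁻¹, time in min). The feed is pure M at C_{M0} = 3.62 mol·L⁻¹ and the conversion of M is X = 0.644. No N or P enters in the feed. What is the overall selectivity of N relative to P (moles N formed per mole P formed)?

1.30

Exit C_M = C_{M0}(1−X) = 3.62×0.356 = 1.289 mol·L⁻¹.
A CSTR operates uniformly at the exit composition, giving r_N = 0.6130 and r_P = 0.4711 (each k·C_M^n at C_M = 1.289).
Overall selectivity = C_N/C_P = r_Nτ/(r_Pτ) = r_N/r_P = 1.30.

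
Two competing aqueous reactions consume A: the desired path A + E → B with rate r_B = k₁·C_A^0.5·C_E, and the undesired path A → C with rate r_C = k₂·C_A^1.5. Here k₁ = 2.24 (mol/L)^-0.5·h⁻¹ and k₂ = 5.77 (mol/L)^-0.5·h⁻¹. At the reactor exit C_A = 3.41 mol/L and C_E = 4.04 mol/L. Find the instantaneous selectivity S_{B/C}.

0.460

S_{B/C} = r_B/r_C = (k₁·C_A^0.5·C_E)/(k₂·C_A^1.5) = (k₁/k₂)·C_A⁻¹·C_E.
= (2.24×3.410^0.5×4.040) / (5.77×3.410^1.5) = 16.71/36.33 = 0.460.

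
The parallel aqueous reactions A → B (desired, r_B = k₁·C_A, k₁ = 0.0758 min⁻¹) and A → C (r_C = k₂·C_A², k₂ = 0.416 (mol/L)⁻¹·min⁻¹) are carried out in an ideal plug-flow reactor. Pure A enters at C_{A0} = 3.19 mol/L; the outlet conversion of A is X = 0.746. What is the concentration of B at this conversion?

C_A = C_{A0}(1−X) = 0.8103 mol/L.
Along a PFR/batch, dC_B/dC_A = −r_B/(r_B+r_C) = −k₁/(k₁+k₂·C_A).
Integrating from C_{A0} to C_A: C_B = (0.0758/0.416)·ln[(0.0758+0.416·3.19)/(0.0758+0.416·0.810)] = 0.1822·ln(1.403/0.4129) = 0.2229 mol/L.

0.223 mol/L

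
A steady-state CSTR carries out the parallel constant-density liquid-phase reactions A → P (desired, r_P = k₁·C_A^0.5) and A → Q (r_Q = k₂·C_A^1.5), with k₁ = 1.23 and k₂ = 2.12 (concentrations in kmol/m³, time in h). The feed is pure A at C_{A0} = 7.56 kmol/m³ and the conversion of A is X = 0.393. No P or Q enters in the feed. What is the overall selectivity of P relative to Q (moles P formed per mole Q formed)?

0.126

Exit C_A = C_{A0}(1−X) = 7.56×0.607 = 4.589 kmol/m³.
A CSTR operates uniformly at the exit composition, giving r_P = 2.635 and r_Q = 20.84 (each k·C_A^n at C_A = 4.589).
Overall selectivity = C_P/C_Q = r_Pτ/(r_Qτ) = r_P/r_Q = 0.126.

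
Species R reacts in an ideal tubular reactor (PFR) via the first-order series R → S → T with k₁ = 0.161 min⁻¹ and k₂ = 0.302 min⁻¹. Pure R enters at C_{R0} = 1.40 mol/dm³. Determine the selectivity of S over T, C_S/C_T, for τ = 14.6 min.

For first-order series with pure R initially, C_S(τ) = k₁C_{R0}/(k₂−k₁)·(e^(−k₁τ) − e^(−k₂τ)).
e^(−k₁τ) = e^(−0.161×14.6) = e^(−2.351) = 0.09531; e^(−k₂τ) = e^(−4.409) = 0.01216.
C_S = 0.161×1.40/(0.302−0.161) × (0.09531−0.01216) = 1.599×0.08315 = 0.1329 mol/dm³.
C_R = C_{R0}e^(−k₁τ) = 0.1334 mol/dm³, so C_T = C_{R0}−C_R−C_S = 1.134 mol/dm³; C_S/C_T = 0.117.

0.117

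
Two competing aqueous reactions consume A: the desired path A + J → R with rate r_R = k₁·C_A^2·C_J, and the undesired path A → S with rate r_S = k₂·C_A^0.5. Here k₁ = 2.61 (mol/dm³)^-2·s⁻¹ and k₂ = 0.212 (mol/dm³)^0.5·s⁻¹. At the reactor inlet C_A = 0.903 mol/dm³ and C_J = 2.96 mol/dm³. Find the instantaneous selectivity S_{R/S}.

S_{R/S} = r_R/r_S = (k₁·C_A^2·C_J)/(k₂·C_A^0.5) = (k₁/k₂)·C_A^1.5·C_J.
= (2.61×0.9030^2×2.960) / (0.212×0.9030^0.5) = 6.300/0.2015 = 31.3.
Since the desired path is higher order in A, keeping C_A high (PFR or concentrated feed) favours R.

31.3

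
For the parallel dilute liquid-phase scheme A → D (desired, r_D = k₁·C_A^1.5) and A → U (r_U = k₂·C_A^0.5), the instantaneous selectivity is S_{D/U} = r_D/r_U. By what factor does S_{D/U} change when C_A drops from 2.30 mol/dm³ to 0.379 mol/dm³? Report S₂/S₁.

0.165

S_{D/U} = (k₁/k₂)·C_A, so S₂/S₁ = (C_{A,2}/C_{A,1}).
= 0.379/2.30 = 0.165.
Selectivity toward D falls as C_A falls — high-concentration operation is favoured.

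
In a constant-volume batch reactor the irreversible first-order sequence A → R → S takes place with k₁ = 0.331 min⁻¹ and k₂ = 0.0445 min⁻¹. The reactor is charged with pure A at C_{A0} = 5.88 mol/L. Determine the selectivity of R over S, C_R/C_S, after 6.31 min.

4.97

The intermediate concentration in a first-order A→B→C sequence is C_R = k₁C_{A0}(e^(−k₁t) − e^(−k₂t))/(k₂−k₁).
e^(−k₁t) = e^(−0.331×6.31) = e^(−2.089) = 0.1239; e^(−k₂t) = e^(−0.2808) = 0.7552.
C_R = 0.331×5.88/(0.0445−0.331) × (0.1239−0.7552) = (-6.793)×(-0.6313) = 4.289 mol/L.
C_A = C_{A0}e^(−k₁t) = 0.7283 mol/L, so C_S = C_{A0}−C_A−C_R = 0.8629 mol/L; C_R/C_S = 4.97.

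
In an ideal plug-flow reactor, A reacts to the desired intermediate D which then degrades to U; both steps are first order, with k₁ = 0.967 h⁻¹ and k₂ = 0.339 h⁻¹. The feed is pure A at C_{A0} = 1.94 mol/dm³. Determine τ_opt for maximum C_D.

Setting dC_D/dτ = 0 gives τ_opt = ln(k₂/k₁)/(k₂−k₁).
= ln(0.339/0.967)/(0.339−0.967) = ln(0.3506)/-0.6280 = -1.048/-0.6280 = 1.67 h.

1.67 h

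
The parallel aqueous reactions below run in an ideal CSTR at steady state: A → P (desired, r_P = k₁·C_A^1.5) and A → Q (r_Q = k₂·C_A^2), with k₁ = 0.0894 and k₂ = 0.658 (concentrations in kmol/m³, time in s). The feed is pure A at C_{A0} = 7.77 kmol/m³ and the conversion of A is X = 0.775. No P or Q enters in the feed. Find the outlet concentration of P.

Exit C_A = C_{A0}(1−X) = 7.77×0.225 = 1.748 kmol/m³.
A CSTR operates uniformly at the exit composition, giving r_P = 0.2067 and r_Q = 2.011 (each k·C_A^n at C_A = 1.748).
Fraction of consumed A going to P: r_P/(r_P+r_Q) = 0.09318.
C_P = 0.09318·C_{A0}·X = 0.09318×7.77×0.775 = 0.561 kmol/m³.

0.561 kmol/m³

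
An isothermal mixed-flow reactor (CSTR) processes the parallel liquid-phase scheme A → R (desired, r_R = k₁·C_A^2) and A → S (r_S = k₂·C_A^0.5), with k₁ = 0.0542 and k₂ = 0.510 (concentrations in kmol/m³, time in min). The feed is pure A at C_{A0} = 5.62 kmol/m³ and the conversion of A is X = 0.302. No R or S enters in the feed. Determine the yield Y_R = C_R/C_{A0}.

0.137

Exit C_A = C_{A0}(1−X) = 5.62×0.698 = 3.923 kmol/m³.
A CSTR operates uniformly at the exit composition, giving r_R = 0.8340 and r_S = 1.010 (each k·C_A^n at C_A = 3.923).
Fraction of consumed A going to R: r_R/(r_R+r_S) = 0.4523.
C_R = 0.4523·C_{A0}·X = 0.4523×5.62×0.302 = 0.768 kmol/m³; Y_R = C_R/C_{A0} = 0.137.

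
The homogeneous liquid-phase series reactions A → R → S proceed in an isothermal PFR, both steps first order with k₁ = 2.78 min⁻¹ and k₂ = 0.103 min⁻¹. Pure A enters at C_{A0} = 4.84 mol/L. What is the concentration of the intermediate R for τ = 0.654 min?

Solving the coupled first-order balances gives C_R(τ) = [k₁/(k₂−k₁)]·C_{A0}·(e^(−k₁τ) − e^(−k₂τ)).
e^(−k₁τ) = e^(−2.78×0.654) = e^(−1.818) = 0.1623; e^(−k₂τ) = e^(−0.06736) = 0.9349.
C_R = 2.78×4.84/(0.103−2.78) × (0.1623−0.9349) = (-5.026)×(-0.7725) = 3.883 mol/L.

3.88 mol/L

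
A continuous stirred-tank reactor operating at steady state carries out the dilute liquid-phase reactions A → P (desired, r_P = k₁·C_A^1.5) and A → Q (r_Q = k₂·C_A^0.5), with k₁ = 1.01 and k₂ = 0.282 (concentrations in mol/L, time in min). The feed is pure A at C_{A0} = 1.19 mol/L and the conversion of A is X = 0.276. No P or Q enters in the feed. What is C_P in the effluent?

0.248 mol/L

Exit C_A = C_{A0}(1−X) = 1.19×0.724 = 0.8616 mol/L.
In a CSTR the entire volume is at exit conditions, so r_P = 1.01×0.8616^1.5 = 0.8077 and r_Q = 0.282×0.8616^0.5 = 0.2618.
Fraction of consumed A going to P: r_P/(r_P+r_Q) = 0.7552.
C_P = 0.7552·C_{A0}·X = 0.7552×1.19×0.276 = 0.248 mol/L.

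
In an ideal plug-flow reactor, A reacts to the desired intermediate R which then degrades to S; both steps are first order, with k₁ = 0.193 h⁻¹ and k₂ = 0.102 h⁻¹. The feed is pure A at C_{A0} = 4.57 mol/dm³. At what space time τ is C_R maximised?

7.01 h

For first-order series the maximum of C_R occurs at τ_opt = ln(k₂/k₁)/(k₂−k₁).
= ln(0.102/0.193)/(0.102−0.193) = ln(0.5285)/-0.09100 = -0.6377/-0.09100 = 7.01 h.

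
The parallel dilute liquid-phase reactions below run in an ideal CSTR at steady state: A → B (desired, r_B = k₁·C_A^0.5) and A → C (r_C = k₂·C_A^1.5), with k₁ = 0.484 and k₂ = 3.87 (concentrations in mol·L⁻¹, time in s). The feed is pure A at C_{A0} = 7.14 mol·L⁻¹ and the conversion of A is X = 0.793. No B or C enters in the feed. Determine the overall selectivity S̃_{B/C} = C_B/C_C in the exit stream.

Exit C_A = C_{A0}(1−X) = 7.14×0.207 = 1.478 mol·L⁻¹.
A CSTR operates uniformly at the exit composition, giving r_B = 0.5884 and r_C = 6.954 (each k·C_A^n at C_A = 1.478).
Overall selectivity = C_B/C_C = r_Bτ/(r_Cτ) = r_B/r_C = 0.0846.

0.0846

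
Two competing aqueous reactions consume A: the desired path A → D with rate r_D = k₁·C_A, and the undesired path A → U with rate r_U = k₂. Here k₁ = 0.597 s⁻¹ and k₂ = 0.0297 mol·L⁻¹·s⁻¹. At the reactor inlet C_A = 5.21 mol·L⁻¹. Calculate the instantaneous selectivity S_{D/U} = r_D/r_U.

105

S_{D/U} = r_D/r_U = (k₁·C_A)/(k₂) = (k₁/k₂)·C_A.
= (0.597×5.210) / (0.0297) = 3.110/0.02970 = 105.
Since the desired path is higher order in A, keeping C_A high (PFR or concentrated feed) favours D.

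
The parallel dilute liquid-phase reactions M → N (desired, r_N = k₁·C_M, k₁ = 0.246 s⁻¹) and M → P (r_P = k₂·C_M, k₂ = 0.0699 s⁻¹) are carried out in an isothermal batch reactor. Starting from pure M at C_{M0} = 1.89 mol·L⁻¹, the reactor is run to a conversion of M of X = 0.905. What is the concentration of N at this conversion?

1.33 mol·L⁻¹

C_M = C_{M0}(1−X) = 0.1795 mol·L⁻¹.
Both paths are first order in M, so the instantaneous fraction to N is constant: dC_N/d(−C_M) = k₁/(k₁+k₂) = 0.7787.
C_N = 0.7787·(C_{M0}−C_M) = 0.7787×1.710 = 1.33 mol·L⁻¹.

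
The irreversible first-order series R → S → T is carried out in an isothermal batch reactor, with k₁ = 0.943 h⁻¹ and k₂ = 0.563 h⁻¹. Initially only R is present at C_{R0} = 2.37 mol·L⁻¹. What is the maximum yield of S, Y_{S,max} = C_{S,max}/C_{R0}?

0.466

At the optimum, C_{S,max}/C_{R0} = (k₁/k₂)^[k₂/(k₂−k₁)].
= (0.943/0.563)^(0.563/(0.563−0.943)) = (1.675)^(-1.482) = 0.4657.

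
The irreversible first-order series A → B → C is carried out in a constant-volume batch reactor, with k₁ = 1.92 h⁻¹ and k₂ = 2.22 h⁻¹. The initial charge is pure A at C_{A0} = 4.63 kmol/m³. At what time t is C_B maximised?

0.484 h

For first-order series the maximum of C_B occurs at t_opt = ln(k₂/k₁)/(k₂−k₁).
= ln(2.22/1.92)/(2.22−1.92) = ln(1.156)/0.3000 = 0.1452/0.3000 = 0.484 h.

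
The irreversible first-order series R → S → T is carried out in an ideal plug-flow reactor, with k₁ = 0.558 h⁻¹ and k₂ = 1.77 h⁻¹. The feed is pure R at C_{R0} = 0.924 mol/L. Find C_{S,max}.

At the optimum, C_{S,max}/C_{R0} = (k₁/k₂)^[k₂/(k₂−k₁)].
= (0.558/1.77)^(1.77/(1.77−0.558)) = (0.3153)^(1.460) = 0.1853.
C_{S,max} = 0.1853×0.924 = 0.171 mol/L.

0.171 mol/L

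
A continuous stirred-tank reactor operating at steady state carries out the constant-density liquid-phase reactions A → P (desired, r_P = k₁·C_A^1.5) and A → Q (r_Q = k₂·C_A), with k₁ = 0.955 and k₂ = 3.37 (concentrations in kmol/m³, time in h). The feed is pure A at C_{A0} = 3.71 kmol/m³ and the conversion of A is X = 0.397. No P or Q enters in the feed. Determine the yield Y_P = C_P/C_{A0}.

0.118

Exit C_A = C_{A0}(1−X) = 3.71×0.603 = 2.237 kmol/m³.
In a CSTR the entire volume is at exit conditions, so r_P = 0.955×2.237^1.5 = 3.196 and r_Q = 3.37×2.237 = 7.539.
Fraction of consumed A going to P: r_P/(r_P+r_Q) = 0.2977.
C_P = 0.2977·C_{A0}·X = 0.2977×3.71×0.397 = 0.438 kmol/m³; Y_P = C_P/C_{A0} = 0.118.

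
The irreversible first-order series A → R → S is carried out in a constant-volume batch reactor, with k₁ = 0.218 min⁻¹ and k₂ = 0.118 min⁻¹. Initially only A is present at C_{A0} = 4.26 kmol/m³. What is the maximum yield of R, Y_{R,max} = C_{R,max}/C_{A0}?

At the optimum, C_{R,max}/C_{A0} = (k₁/k₂)^[k₂/(k₂−k₁)].
= (0.218/0.118)^(0.118/(0.118−0.218)) = (1.847)^(-1.180) = 0.4847.

0.485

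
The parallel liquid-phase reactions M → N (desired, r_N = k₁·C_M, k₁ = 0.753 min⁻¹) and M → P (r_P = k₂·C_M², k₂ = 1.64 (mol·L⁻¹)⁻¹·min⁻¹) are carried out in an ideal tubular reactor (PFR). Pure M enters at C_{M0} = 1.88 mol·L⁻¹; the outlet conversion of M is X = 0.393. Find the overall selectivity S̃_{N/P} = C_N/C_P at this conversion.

C_M = C_{M0}(1−X) = 1.141 mol·L⁻¹.
Along a PFR/batch, dC_N/dC_M = −r_N/(r_N+r_P) = −k₁/(k₁+k₂·C_M).
Integrating from C_{M0} to C_M: C_N = (0.753/1.64)·ln[(0.753+1.64·1.88)/(0.753+1.64·1.14)] = 0.4591·ln(3.836/2.625) = 0.1743 mol·L⁻¹.
C_P = (C_{M0}−C_M)−C_N = 0.5646 mol·L⁻¹; S̃_{N/P} = 0.1743/0.5646 = 0.309.

0.309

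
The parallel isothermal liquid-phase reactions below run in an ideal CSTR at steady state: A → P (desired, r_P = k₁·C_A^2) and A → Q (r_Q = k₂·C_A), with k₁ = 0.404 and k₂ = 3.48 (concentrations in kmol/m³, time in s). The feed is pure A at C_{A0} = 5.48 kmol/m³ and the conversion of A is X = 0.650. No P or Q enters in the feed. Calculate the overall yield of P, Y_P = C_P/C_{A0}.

Exit C_A = C_{A0}(1−X) = 5.48×0.350 = 1.918 kmol/m³.
Rates in a CSTR are evaluated at the outlet concentration: r_P = 0.404×1.918^2 = 1.486, r_Q = 3.48×1.918 = 6.675.
Fraction of consumed A going to P: r_P/(r_P+r_Q) = 0.1821.
C_P = 0.1821·C_{A0}·X = 0.1821×5.48×0.650 = 0.649 kmol/m³; Y_P = C_P/C_{A0} = 0.118.

0.118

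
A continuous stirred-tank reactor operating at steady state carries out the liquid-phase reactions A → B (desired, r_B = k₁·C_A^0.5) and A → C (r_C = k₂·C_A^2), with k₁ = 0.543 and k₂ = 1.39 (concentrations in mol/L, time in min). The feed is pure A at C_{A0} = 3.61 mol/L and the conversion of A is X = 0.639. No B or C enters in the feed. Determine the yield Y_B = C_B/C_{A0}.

Exit C_A = C_{A0}(1−X) = 3.61×0.361 = 1.303 mol/L.
Rates in a CSTR are evaluated at the outlet concentration: r_B = 0.543×1.303^0.5 = 0.6199, r_C = 1.39×1.303^2 = 2.361.
Fraction of consumed A going to B: r_B/(r_B+r_C) = 0.2080.
C_B = 0.2080·C_{A0}·X = 0.2080×3.61×0.639 = 0.480 mol/L; Y_B = C_B/C_{A0} = 0.133.

0.133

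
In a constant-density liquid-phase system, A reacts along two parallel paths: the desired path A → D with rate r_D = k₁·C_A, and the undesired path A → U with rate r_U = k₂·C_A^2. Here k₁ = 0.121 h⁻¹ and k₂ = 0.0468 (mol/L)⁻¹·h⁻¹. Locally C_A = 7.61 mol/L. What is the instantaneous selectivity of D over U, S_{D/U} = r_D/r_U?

0.340

S_{D/U} = r_D/r_U = (k₁·C_A)/(k₂·C_A^2) = (k₁/k₂)·C_A⁻¹.
= (0.121×7.610) / (0.0468×7.610^2) = 0.9208/2.710 = 0.340.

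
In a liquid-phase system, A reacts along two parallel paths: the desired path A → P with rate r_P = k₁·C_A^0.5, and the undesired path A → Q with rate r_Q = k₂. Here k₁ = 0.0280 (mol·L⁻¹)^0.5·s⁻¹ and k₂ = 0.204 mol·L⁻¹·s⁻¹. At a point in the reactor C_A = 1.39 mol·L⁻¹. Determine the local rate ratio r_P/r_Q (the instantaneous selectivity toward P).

S_{P/Q} = r_P/r_Q = (k₁·C_A^0.5)/(k₂) = (k₁/k₂)·C_A^0.5.
= (0.0280×1.390^0.5) / (0.204) = 0.03301/0.2040 = 0.162.

0.162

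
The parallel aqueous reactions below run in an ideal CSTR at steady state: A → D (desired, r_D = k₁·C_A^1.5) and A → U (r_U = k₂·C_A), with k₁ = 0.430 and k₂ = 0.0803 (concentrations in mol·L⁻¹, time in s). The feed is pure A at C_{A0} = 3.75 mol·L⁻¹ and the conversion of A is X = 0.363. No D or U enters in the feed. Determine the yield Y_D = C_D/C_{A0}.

Exit C_A = C_{A0}(1−X) = 3.75×0.637 = 2.389 mol·L⁻¹.
Rates in a CSTR are evaluated at the outlet concentration: r_D = 0.430×2.389^1.5 = 1.588, r_U = 0.0803×2.389 = 0.1918.
Fraction of consumed A going to D: r_D/(r_D+r_U) = 0.8922.
C_D = 0.8922·C_{A0}·X = 0.8922×3.75×0.363 = 1.21 mol·L⁻¹; Y_D = C_D/C_{A0} = 0.324.

0.324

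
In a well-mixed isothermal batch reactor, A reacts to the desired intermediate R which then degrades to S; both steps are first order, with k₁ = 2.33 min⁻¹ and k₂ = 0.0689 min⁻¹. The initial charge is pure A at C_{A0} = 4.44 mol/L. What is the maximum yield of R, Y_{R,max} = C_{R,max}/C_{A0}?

0.898

Evaluating C_R at t_opt = ln(k₂/k₁)/(k₂−k₁) gives C_{R,max}/C_{A0} = (k₁/k₂)^[k₂/(k₂−k₁)].
= (2.33/0.0689)^(0.0689/(0.0689−2.33)) = (33.82)^(-0.03047) = 0.8983.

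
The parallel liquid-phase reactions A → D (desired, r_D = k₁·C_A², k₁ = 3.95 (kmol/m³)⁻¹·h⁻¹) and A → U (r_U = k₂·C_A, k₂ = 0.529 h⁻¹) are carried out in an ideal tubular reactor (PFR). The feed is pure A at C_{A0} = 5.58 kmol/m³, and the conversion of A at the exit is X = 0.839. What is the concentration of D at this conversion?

C_A = C_{A0}(1−X) = 0.8984 kmol/m³.
Along a PFR/batch, dC_U/dC_A = −r_U/(r_D+r_U) = −k₂/(k₂+k₁·C_A).
Integrating from C_{A0} to C_A: C_U = (0.529/3.95)·ln[(0.529+3.95·5.58)/(0.529+3.95·0.898)] = 0.1339·ln(22.57/4.078) = 0.2292 kmol/m³.
Then C_D = (C_{A0}−C_A) − C_U = 4.682 − 0.2292 = 4.452 kmol/m³.

4.45 kmol/m³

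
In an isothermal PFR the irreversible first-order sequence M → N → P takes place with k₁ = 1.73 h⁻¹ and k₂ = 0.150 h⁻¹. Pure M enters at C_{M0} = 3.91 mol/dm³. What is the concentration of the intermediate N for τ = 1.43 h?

3.09 mol/dm³

Solving the coupled first-order balances gives C_N(τ) = [k₁/(k₂−k₁)]·C_{M0}·(e^(−k₁τ) − e^(−k₂τ)).
e^(−k₁τ) = e^(−1.73×1.43) = e^(−2.474) = 0.08426; e^(−k₂τ) = e^(−0.2145) = 0.8069.
C_N = 1.73×3.91/(0.150−1.73) × (0.08426−0.8069) = (-4.281)×(-0.7227) = 3.094 mol/dm³.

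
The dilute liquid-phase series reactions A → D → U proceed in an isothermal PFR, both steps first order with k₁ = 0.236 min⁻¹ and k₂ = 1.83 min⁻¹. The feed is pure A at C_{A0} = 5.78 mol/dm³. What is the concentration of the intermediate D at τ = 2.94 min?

0.424 mol/dm³

The intermediate concentration in a first-order A→B→C sequence is C_D = k₁C_{A0}(e^(−k₁τ) − e^(−k₂τ))/(k₂−k₁).
e^(−k₁τ) = e^(−0.236×2.94) = e^(−0.6938) = 0.4997; e^(−k₂τ) = e^(−5.380) = 0.004607.
C_D = 0.236×5.78/(1.83−0.236) × (0.4997−0.004607) = 0.8558×0.4950 = 0.4236 mol/dm³.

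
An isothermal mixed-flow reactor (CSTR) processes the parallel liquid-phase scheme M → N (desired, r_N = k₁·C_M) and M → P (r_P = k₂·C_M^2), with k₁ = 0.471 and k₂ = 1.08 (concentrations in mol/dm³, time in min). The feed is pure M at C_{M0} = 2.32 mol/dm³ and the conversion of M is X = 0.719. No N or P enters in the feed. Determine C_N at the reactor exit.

Exit C_M = C_{M0}(1−X) = 2.32×0.281 = 0.6519 mol/dm³.
A CSTR operates uniformly at the exit composition, giving r_N = 0.3071 and r_P = 0.4590 (each k·C_M^n at C_M = 0.6519).
Fraction of consumed M going to N: r_N/(r_N+r_P) = 0.4008.
C_N = 0.4008·C_{M0}·X = 0.4008×2.32×0.719 = 0.669 mol/dm³.

0.669 mol/dm³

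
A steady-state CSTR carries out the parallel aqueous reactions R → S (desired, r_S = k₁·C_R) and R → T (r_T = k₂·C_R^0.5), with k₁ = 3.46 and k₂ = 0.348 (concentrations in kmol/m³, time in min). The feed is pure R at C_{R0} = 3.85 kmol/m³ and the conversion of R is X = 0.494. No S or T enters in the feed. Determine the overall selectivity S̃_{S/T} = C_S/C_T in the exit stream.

Exit C_R = C_{R0}(1−X) = 3.85×0.506 = 1.948 kmol/m³.
Rates in a CSTR are evaluated at the outlet concentration: r_S = 3.46×1.948 = 6.740, r_T = 0.348×1.948^0.5 = 0.4857.
Overall selectivity = C_S/C_T = r_Sτ/(r_Tτ) = r_S/r_T = 13.9.

13.9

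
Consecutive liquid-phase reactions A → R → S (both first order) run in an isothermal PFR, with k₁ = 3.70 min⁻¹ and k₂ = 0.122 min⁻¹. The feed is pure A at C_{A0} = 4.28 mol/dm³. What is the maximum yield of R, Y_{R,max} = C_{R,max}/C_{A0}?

Evaluating C_R at τ_opt = ln(k₂/k₁)/(k₂−k₁) gives C_{R,max}/C_{A0} = (k₁/k₂)^[k₂/(k₂−k₁)].
= (3.70/0.122)^(0.122/(0.122−3.70)) = (30.33)^(-0.03410) = 0.8902.

0.890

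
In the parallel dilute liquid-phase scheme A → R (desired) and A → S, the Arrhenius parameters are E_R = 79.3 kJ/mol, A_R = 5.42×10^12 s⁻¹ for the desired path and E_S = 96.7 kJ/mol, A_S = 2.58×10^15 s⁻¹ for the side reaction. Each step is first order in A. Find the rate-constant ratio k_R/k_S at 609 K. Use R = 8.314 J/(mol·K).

0.0653

Since both paths have the same order in A, the concentration cancels and S_{R/S} = k_R/k_S = (A_R/A_S)·exp[(E_S−E_R)/(RT)].
(E_S−E_R)/(RT) = (96.7−79.3)×10³/(8.314×609) = 17400/5063 = 3.437.
k_R/k_S = (5.42×10^12/2.58×10^15)·exp(3.437) = 0.002101 × 31.08 = 0.0653.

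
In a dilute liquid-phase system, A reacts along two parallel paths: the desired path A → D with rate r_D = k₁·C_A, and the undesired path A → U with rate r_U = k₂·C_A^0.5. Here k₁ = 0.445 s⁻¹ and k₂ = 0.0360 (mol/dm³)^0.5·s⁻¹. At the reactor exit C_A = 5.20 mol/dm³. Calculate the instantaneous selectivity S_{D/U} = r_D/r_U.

S_{D/U} = r_D/r_U = (k₁·C_A)/(k₂·C_A^0.5) = (k₁/k₂)·C_A^0.5.
= (0.445×5.200) / (0.0360×5.200^0.5) = 2.314/0.08209 = 28.2.
Since the desired path is higher order in A, keeping C_A high (PFR or concentrated feed) favours D.

28.2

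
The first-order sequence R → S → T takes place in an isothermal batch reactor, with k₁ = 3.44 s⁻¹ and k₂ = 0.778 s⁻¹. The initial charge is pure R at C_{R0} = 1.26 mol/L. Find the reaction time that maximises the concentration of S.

0.558 s

For first-order series the maximum of C_S occurs at t_opt = ln(k₂/k₁)/(k₂−k₁).
= ln(0.778/3.44)/(0.778−3.44) = ln(0.2262)/-2.662 = -1.487/-2.662 = 0.558 s.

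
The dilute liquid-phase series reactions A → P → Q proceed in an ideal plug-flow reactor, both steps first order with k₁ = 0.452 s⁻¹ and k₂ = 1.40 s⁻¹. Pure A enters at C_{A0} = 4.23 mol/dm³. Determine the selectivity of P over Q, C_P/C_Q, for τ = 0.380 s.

3.34

For first-order series with pure A initially, C_P(τ) = k₁C_{A0}/(k₂−k₁)·(e^(−k₁τ) − e^(−k₂τ)).
e^(−k₁τ) = e^(−0.452×0.380) = e^(−0.1718) = 0.8422; e^(−k₂τ) = e^(−0.5320) = 0.5874.
C_P = 0.452×4.23/(1.40−0.452) × (0.8422−0.5874) = 2.017×0.2548 = 0.5138 mol/dm³.
C_A = C_{A0}e^(−k₁τ) = 3.562 mol/dm³, so C_Q = C_{A0}−C_A−C_P = 0.1538 mol/dm³; C_P/C_Q = 3.34.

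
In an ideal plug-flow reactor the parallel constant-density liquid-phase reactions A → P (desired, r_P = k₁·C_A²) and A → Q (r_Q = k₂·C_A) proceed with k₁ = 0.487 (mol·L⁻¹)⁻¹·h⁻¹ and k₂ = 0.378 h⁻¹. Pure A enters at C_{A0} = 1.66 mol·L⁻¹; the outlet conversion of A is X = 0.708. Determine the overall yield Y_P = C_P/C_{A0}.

C_A = C_{A0}(1−X) = 0.4847 mol·L⁻¹.
Along a PFR/batch, dC_Q/dC_A = −r_Q/(r_P+r_Q) = −k₂/(k₂+k₁·C_A).
Integrating from C_{A0} to C_A: C_Q = (0.378/0.487)·ln[(0.378+0.487·1.66)/(0.378+0.487·0.485)] = 0.7762·ln(1.186/0.6141) = 0.5112 mol·L⁻¹.
Then C_P = (C_{A0}−C_A) − C_Q = 1.175 − 0.5112 = 0.6641 mol·L⁻¹.
Y_P = C_P/C_{A0} = 0.6641/1.66 = 0.400.

0.400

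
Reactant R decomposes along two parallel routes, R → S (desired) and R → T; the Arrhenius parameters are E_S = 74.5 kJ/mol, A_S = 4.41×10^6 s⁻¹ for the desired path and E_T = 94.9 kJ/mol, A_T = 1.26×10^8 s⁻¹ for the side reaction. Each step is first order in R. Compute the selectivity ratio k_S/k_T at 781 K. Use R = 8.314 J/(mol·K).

0.810

k_S/k_T = (A_S/A_T)·exp[−(E_S−E_T)/(RT)] = (A_S/A_T)·exp[(E_T−E_S)/(RT)].
(E_T−E_S)/(RT) = (94.9−74.5)×10³/(8.314×781) = 20400/6493 = 3.142.
k_S/k_T = (4.41×10^6/1.26×10^8)·exp(3.142) = 0.03500 × 23.14 = 0.810.
Since E_S < E_T, lowering the temperature improves selectivity toward S.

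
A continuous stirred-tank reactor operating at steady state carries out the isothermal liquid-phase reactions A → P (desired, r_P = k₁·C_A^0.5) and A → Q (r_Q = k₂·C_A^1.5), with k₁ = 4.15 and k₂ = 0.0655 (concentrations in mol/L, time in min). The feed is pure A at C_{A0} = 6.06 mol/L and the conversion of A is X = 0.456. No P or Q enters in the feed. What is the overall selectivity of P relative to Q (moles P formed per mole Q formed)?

19.2

Exit C_A = C_{A0}(1−X) = 6.06×0.544 = 3.297 mol/L.
In a CSTR the entire volume is at exit conditions, so r_P = 4.15×3.297^0.5 = 7.535 and r_Q = 0.0655×3.297^1.5 = 0.3921.
Overall selectivity = C_P/C_Q = r_Pτ/(r_Qτ) = r_P/r_Q = 19.2.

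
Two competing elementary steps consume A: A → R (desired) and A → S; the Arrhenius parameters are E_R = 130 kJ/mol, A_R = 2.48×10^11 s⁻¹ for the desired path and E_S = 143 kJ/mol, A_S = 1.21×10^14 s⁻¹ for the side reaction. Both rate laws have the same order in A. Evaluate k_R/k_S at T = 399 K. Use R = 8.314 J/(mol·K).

k_R/k_S = (A_R/A_S)·exp[−(E_R−E_S)/(RT)] = (A_R/A_S)·exp[(E_S−E_R)/(RT)].
(E_S−E_R)/(RT) = (143−130)×10³/(8.314×399) = 13000/3317 = 3.919.
k_R/k_S = (2.48×10^11/1.21×10^14)·exp(3.919) = 0.002050 × 50.34 = 0.103.
Since E_R < E_S, lowering the temperature improves selectivity toward R.

0.103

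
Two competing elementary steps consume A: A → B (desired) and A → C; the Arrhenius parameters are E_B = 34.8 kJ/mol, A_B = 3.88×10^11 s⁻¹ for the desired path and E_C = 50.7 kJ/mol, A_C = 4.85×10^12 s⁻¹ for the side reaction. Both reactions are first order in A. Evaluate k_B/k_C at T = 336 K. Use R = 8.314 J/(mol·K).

Since both paths have the same order in A, the concentration cancels and S_{B/C} = k_B/k_C = (A_B/A_C)·exp[(E_C−E_B)/(RT)].
(E_C−E_B)/(RT) = (50.7−34.8)×10³/(8.314×336) = 15900/2794 = 5.692.
k_B/k_C = (3.88×10^11/4.85×10^12)·exp(5.692) = 0.08000 × 296.4 = 23.7.

23.7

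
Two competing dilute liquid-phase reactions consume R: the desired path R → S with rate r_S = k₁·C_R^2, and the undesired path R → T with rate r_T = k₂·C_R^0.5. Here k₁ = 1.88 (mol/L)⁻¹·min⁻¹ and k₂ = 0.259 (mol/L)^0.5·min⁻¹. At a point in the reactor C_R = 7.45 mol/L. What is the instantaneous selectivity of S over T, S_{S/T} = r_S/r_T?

148

S_{S/T} = r_S/r_T = (k₁·C_R^2)/(k₂·C_R^0.5) = (k₁/k₂)·C_R^1.5.
= (1.88×7.450^2) / (0.259×7.450^0.5) = 104.3/0.7069 = 148.
Since the desired path is higher order in R, keeping C_R high (PFR or concentrated feed) favours S.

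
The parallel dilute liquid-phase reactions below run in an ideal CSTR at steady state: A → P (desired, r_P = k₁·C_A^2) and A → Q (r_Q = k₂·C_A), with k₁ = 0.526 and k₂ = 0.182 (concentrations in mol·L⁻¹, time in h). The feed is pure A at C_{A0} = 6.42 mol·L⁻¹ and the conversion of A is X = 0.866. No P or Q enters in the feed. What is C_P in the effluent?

3.96 mol·L⁻¹

Exit C_A = C_{A0}(1−X) = 6.42×0.134 = 0.8603 mol·L⁻¹.
A CSTR operates uniformly at the exit composition, giving r_P = 0.3893 and r_Q = 0.1566 (each k·C_A^n at C_A = 0.8603).
Fraction of consumed A going to P: r_P/(r_P+r_Q) = 0.7132.
C_P = 0.7132·C_{A0}·X = 0.7132×6.42×0.866 = 3.96 mol·L⁻¹.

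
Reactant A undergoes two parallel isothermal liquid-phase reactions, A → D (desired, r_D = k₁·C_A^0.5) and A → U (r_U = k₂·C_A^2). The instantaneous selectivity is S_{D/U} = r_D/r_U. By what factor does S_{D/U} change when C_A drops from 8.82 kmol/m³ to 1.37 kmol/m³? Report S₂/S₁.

16.3

S_{D/U} = (k₁/k₂)·C_A^-1.5, so S₂/S₁ = (C_{A,2}/C_{A,1})^-1.5.
= (1.37/8.82)^(-1.5) = (0.1553)^(-1.5) = 16.3.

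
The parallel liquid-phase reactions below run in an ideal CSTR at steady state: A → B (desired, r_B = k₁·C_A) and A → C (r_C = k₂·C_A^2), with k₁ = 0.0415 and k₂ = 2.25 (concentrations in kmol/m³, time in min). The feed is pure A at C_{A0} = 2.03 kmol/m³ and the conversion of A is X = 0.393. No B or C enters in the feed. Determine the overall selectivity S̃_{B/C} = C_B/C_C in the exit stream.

Exit C_A = C_{A0}(1−X) = 2.03×0.607 = 1.232 kmol/m³.
A CSTR operates uniformly at the exit composition, giving r_B = 0.05114 and r_C = 3.416 (each k·C_A^n at C_A = 1.232).
Overall selectivity = C_B/C_C = r_Bτ/(r_Cτ) = r_B/r_C = 0.0150.

0.0150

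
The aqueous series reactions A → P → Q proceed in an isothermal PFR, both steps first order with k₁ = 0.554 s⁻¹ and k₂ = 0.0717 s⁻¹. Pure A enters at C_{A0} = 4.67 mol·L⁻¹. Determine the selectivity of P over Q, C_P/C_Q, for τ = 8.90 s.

1.52

For first-order series with pure A initially, C_P(τ) = k₁C_{A0}/(k₂−k₁)·(e^(−k₁τ) − e^(−k₂τ)).
e^(−k₁τ) = e^(−0.554×8.90) = e^(−4.931) = 0.007222; e^(−k₂τ) = e^(−0.6381) = 0.5283.
C_P = 0.554×4.67/(0.0717−0.554) × (0.007222−0.5283) = (-5.364)×(-0.5211) = 2.795 mol·L⁻¹.
C_A = C_{A0}e^(−k₁τ) = 0.03373 mol·L⁻¹, so C_Q = C_{A0}−C_A−C_P = 1.841 mol·L⁻¹; C_P/C_Q = 1.52.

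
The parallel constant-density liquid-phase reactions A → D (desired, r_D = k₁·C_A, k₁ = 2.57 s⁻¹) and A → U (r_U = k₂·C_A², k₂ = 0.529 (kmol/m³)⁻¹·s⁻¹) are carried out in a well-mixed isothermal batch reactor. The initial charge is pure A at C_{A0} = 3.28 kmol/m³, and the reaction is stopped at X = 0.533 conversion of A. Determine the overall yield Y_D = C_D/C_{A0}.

C_A = C_{A0}(1−X) = 1.532 kmol/m³.
Along a PFR/batch, dC_D/dC_A = −r_D/(r_D+r_U) = −k₁/(k₁+k₂·C_A).
Integrating from C_{A0} to C_A: C_D = (2.57/0.529)·ln[(2.57+0.529·3.28)/(2.57+0.529·1.53)] = 4.858·ln(4.305/3.380) = 1.175 kmol/m³.
Y_D = C_D/C_{A0} = 1.175/3.28 = 0.358.

0.358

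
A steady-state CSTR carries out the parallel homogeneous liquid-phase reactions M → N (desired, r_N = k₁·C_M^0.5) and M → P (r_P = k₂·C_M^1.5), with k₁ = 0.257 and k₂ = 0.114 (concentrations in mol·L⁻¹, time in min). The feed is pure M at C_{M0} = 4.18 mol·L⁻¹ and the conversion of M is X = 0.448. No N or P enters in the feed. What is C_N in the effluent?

0.925 mol·L⁻¹

Exit C_M = C_{M0}(1−X) = 4.18×0.552 = 2.307 mol·L⁻¹.
In a CSTR the entire volume is at exit conditions, so r_N = 0.257×2.307^0.5 = 0.3904 and r_P = 0.114×2.307^1.5 = 0.3996.
Fraction of consumed M going to N: r_N/(r_N+r_P) = 0.4942.
C_N = 0.4942·C_{M0}·X = 0.4942×4.18×0.448 = 0.925 mol·L⁻¹.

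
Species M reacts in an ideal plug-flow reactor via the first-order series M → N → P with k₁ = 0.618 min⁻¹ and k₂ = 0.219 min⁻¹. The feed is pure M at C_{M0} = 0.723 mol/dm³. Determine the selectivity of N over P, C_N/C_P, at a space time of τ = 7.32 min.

For first-order series with pure M initially, C_N(τ) = k₁C_{M0}/(k₂−k₁)·(e^(−k₁τ) − e^(−k₂τ)).
e^(−k₁τ) = e^(−0.618×7.32) = e^(−4.524) = 0.01085; e^(−k₂τ) = e^(−1.603) = 0.2013.
C_N = 0.618×0.723/(0.219−0.618) × (0.01085−0.2013) = (-1.120)×(-0.1904) = 0.2132 mol/dm³.
C_M = C_{M0}e^(−k₁τ) = 0.007843 mol/dm³, so C_P = C_{M0}−C_M−C_N = 0.5019 mol/dm³; C_N/C_P = 0.425.

0.425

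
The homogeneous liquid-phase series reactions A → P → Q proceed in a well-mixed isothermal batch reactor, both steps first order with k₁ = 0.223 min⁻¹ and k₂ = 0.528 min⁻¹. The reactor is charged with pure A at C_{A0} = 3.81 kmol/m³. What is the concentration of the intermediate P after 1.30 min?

0.682 kmol/m³

Solving the coupled first-order balances gives C_P(t) = [k₁/(k₂−k₁)]·C_{A0}·(e^(−k₁t) − e^(−k₂t)).
e^(−k₁t) = e^(−0.223×1.30) = e^(−0.2899) = 0.7483; e^(−k₂t) = e^(−0.6864) = 0.5034.
C_P = 0.223×3.81/(0.528−0.223) × (0.7483−0.5034) = 2.786×0.2450 = 0.6824 kmol/m³.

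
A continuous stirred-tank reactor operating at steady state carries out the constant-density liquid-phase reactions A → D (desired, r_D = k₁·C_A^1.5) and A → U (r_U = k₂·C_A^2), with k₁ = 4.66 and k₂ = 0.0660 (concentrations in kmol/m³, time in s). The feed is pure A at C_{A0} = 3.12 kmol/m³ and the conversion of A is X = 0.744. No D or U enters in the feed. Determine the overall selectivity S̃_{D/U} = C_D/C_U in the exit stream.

79.0

Exit C_A = C_{A0}(1−X) = 3.12×0.256 = 0.7987 kmol/m³.
Rates in a CSTR are evaluated at the outlet concentration: r_D = 4.66×0.7987^1.5 = 3.326, r_U = 0.0660×0.7987^2 = 0.04210.
Overall selectivity = C_D/C_U = r_Dτ/(r_Uτ) = r_D/r_U = 79.0.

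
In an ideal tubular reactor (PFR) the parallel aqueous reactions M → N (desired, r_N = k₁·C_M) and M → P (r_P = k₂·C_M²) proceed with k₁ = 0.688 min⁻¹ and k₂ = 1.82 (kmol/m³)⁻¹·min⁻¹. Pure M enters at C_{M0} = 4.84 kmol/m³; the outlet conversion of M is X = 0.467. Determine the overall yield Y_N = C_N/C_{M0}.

C_M = C_{M0}(1−X) = 2.580 kmol/m³.
Along a PFR/batch, dC_N/dC_M = −r_N/(r_N+r_P) = −k₁/(k₁+k₂·C_M).
Integrating from C_{M0} to C_M: C_N = (0.688/1.82)·ln[(0.688+1.82·4.84)/(0.688+1.82·2.58)] = 0.3780·ln(9.497/5.383) = 0.2146 kmol/m³.
Y_N = C_N/C_{M0} = 0.2146/4.84 = 0.0443.

0.0443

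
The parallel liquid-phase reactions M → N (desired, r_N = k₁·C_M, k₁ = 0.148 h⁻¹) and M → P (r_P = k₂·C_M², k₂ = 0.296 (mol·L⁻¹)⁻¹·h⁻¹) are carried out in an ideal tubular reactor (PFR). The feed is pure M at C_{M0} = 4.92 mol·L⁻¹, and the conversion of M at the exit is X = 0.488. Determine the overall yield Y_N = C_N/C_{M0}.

0.0595

C_M = C_{M0}(1−X) = 2.519 mol·L⁻¹.
Along a PFR/batch, dC_N/dC_M = −r_N/(r_N+r_P) = −k₁/(k₁+k₂·C_M).
Integrating from C_{M0} to C_M: C_N = (0.148/0.296)·ln[(0.148+0.296·4.92)/(0.148+0.296·2.52)] = 0.5000·ln(1.604/0.8936) = 0.2926 mol·L⁻¹.
Y_N = C_N/C_{M0} = 0.2926/4.92 = 0.0595.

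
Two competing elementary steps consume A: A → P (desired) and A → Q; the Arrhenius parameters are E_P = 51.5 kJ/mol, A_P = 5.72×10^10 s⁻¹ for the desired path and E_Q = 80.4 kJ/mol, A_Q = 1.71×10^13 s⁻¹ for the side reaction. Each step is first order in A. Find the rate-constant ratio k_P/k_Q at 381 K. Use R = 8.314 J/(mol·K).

k_P/k_Q = (A_P/A_Q)·exp[−(E_P−E_Q)/(RT)] = (A_P/A_Q)·exp[(E_Q−E_P)/(RT)].
(E_Q−E_P)/(RT) = (80.4−51.5)×10³/(8.314×381) = 28900/3168 = 9.124.
k_P/k_Q = (5.72×10^10/1.71×10^13)·exp(9.124) = 0.003345 × 9168 = 30.7.

30.7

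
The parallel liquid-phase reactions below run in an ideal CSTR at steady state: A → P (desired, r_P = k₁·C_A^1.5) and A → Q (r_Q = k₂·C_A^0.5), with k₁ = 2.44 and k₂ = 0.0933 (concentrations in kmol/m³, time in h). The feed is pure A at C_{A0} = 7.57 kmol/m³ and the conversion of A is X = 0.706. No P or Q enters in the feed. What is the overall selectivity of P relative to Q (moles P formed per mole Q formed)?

Exit C_A = C_{A0}(1−X) = 7.57×0.294 = 2.226 kmol/m³.
In a CSTR the entire volume is at exit conditions, so r_P = 2.44×2.226^1.5 = 8.101 and r_Q = 0.0933×2.226^0.5 = 0.1392.
Overall selectivity = C_P/C_Q = r_Pτ/(r_Qτ) = r_P/r_Q = 58.2.

58.2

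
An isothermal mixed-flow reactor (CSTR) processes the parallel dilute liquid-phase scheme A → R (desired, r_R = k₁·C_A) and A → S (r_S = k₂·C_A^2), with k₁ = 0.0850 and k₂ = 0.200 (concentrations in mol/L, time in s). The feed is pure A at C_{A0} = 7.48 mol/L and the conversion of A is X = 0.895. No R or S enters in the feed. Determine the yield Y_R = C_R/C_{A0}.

0.314

Exit C_A = C_{A0}(1−X) = 7.48×0.105 = 0.7854 mol/L.
A CSTR operates uniformly at the exit composition, giving r_R = 0.06676 and r_S = 0.1234 (each k·C_A^n at C_A = 0.7854).
Fraction of consumed A going to R: r_R/(r_R+r_S) = 0.3511.
C_R = 0.3511·C_{A0}·X = 0.3511×7.48×0.895 = 2.35 mol/L; Y_R = C_R/C_{A0} = 0.314.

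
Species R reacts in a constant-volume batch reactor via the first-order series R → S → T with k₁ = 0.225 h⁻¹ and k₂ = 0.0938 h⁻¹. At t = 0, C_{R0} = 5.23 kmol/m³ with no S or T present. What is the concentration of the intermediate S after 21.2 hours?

1.15 kmol/m³

Solving the coupled first-order balances gives C_S(t) = [k₁/(k₂−k₁)]·C_{R0}·(e^(−k₁t) − e^(−k₂t)).
e^(−k₁t) = e^(−0.225×21.2) = e^(−4.770) = 0.008480; e^(−k₂t) = e^(−1.989) = 0.1369.
C_S = 0.225×5.23/(0.0938−0.225) × (0.008480−0.1369) = (-8.969)×(-0.1284) = 1.152 kmol/m³.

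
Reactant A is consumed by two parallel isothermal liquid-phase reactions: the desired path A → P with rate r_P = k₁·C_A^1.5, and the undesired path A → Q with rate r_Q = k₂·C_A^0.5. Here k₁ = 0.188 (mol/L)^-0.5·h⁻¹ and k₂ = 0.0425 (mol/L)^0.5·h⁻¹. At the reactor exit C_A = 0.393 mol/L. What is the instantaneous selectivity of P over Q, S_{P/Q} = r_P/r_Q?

S_{P/Q} = r_P/r_Q = (k₁·C_A^1.5)/(k₂·C_A^0.5) = (k₁/k₂)·C_A.
= (0.188×0.3930^1.5) / (0.0425×0.3930^0.5) = 0.04632/0.02664 = 1.74.

1.74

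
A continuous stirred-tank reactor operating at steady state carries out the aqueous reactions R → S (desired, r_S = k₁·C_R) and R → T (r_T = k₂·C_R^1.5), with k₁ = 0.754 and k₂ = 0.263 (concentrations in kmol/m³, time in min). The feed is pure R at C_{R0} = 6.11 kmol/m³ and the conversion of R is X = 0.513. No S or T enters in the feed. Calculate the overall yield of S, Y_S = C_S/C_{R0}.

0.320

Exit C_R = C_{R0}(1−X) = 6.11×0.487 = 2.976 kmol/m³.
In a CSTR the entire volume is at exit conditions, so r_S = 0.754×2.976 = 2.244 and r_T = 0.263×2.976^1.5 = 1.350.
Fraction of consumed R going to S: r_S/(r_S+r_T) = 0.6243.
C_S = 0.6243·C_{R0}·X = 0.6243×6.11×0.513 = 1.96 kmol/m³; Y_S = C_S/C_{R0} = 0.320.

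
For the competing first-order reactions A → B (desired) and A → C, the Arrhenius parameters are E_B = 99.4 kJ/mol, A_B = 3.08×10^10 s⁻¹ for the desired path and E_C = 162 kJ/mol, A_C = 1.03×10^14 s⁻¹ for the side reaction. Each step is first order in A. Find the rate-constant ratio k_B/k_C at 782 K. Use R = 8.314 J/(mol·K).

4.54

k_B/k_C = (A_B/A_C)·exp[−(E_B−E_C)/(RT)] = (A_B/A_C)·exp[(E_C−E_B)/(RT)].
(E_C−E_B)/(RT) = (162−99.4)×10³/(8.314×782) = 62600/6502 = 9.628.
k_B/k_C = (3.08×10^10/1.03×10^14)·exp(9.628) = 2.990×10^-4 × 15191 = 4.54.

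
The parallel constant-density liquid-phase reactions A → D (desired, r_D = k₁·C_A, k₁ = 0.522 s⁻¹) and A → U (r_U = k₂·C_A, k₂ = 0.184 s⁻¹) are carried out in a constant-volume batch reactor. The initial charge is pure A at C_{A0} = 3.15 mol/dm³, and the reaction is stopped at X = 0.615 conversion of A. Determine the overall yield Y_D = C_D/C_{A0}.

C_A = C_{A0}(1−X) = 1.213 mol/dm³.
Both paths are first order in A, so the instantaneous fraction to D is constant: dC_D/d(−C_A) = k₁/(k₁+k₂) = 0.7394.
C_D = 0.7394·(C_{A0}−C_A) = 0.7394×1.937 = 1.43 mol/dm³.
Y_D = C_D/C_{A0} = 1.432/3.15 = 0.455.

0.455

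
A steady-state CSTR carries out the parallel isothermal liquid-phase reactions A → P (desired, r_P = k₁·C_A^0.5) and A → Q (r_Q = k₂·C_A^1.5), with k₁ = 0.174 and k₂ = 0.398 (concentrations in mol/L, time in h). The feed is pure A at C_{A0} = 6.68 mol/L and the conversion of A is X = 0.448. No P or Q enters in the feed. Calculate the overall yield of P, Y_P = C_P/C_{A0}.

Exit C_A = C_{A0}(1−X) = 6.68×0.552 = 3.687 mol/L.
Rates in a CSTR are evaluated at the outlet concentration: r_P = 0.174×3.687^0.5 = 0.3341, r_Q = 0.398×3.687^1.5 = 2.818.
Fraction of consumed A going to P: r_P/(r_P+r_Q) = 0.1060.
C_P = 0.1060·C_{A0}·X = 0.1060×6.68×0.448 = 0.317 mol/L; Y_P = C_P/C_{A0} = 0.0475.

0.0475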